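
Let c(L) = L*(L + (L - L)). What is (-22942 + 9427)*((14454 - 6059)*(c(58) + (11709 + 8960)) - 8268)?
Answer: -2726634586005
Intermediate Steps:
c(L) = L² (c(L) = L*(L + 0) = L*L = L²)
(-22942 + 9427)*((14454 - 6059)*(c(58) + (11709 + 8960)) - 8268) = (-22942 + 9427)*((14454 - 6059)*(58² + (11709 + 8960)) - 8268) = -13515*(8395*(3364 + 20669) - 8268) = -13515*(8395*24033 - 8268) = -13515*(201757035 - 8268) = -13515*201748767 = -2726634586005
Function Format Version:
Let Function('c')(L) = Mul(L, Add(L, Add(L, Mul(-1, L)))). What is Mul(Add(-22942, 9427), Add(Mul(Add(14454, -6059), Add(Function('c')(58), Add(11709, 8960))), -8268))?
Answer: -2726634586005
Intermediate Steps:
Function('c')(L) = Pow(L, 2) (Function('c')(L) = Mul(L, Add(L, 0)) = Mul(L, L) = Pow(L, 2))
Mul(Add(-22942, 9427), Add(Mul(Add(14454, -6059), Add(Function('c')(58), Add(11709, 8960))), -8268)) = Mul(Add(-22942, 9427), Add(Mul(Add(14454, -6059), Add(Pow(58, 2), Add(11709, 8960))), -8268)) = Mul(-13515, Add(Mul(8395, Add(3364, 20669)), -8268)) = Mul(-13515, Add(Mul(8395, 24033), -8268)) = Mul(-13515, Add(201757035, -8268)) = Mul(-13515, 201748767) = -2726634586005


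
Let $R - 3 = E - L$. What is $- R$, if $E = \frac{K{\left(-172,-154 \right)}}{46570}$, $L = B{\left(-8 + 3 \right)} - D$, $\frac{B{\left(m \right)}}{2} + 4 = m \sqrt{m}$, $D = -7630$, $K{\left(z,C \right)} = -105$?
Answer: $\frac{70963387}{9314} - 10 i \sqrt{5} \approx 7619.0 - 22.361 i$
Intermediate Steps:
$B{\left(m \right)} = -8 + 2 m^{\frac{3}{2}}$ ($B{\left(m \right)} = -8 + 2 m \sqrt{m} = -8 + 2 m^{\frac{3}{2}}$)
$L = 7622 - 10 i \sqrt{5}$ ($L = \left(-8 + 2 \left(-8 + 3\right)^{\frac{3}{2}}\right) - -7630 = \left(-8 + 2 \left(-5\right)^{\frac{3}{2}}\right) + 7630 = \left(-8 + 2 \left(- 5 i \sqrt{5}\right)\right) + 7630 = \left(-8 - 10 i \sqrt{5}\right) + 7630 = 7622 - 10 i \sqrt{5} \approx 7622.0 - 22.361 i$)
$E = - \frac{21}{9314}$ ($E = - \frac{105}{46570} = \left(-105\right) \frac{1}{46570} = - \frac{21}{9314} \approx -0.0022547$)
$R = - \frac{70963387}{9314} + 10 i \sqrt{5}$ ($R = 3 - \left(\frac{70991329}{9314} - 10 i \sqrt{5}\right) = - \frac{70963387}{9314} + 10 i \sqrt{5} \approx -7619.0 + 22.361 i$)
$- R = - (- \frac{70963387}{9314} + 10 i \sqrt{5}) = \frac{70963387}{9314} - 10 i \sqrt{5}$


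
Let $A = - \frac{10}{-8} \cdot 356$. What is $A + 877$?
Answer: $1322$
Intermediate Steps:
$A = 445$ ($A = \left(-10\right) \left(- \frac{1}{8}\right) 356 = \frac{5}{4} \cdot 356 = 445$)
$A + 877 = 445 + 877 = 1322$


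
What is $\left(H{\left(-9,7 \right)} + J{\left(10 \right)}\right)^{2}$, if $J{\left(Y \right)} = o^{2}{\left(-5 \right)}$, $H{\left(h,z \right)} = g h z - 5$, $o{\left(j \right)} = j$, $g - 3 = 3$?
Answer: $128164$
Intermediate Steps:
$g = 6$ ($g = 3 + 3 = 6$)
$H{\left(h,z \right)} = -5 + 6 h z$ ($H{\left(h,z \right)} = 6 h z - 5 = -5 + 6 h z$)
$J{\left(Y \right)} = 25$ ($J{\left(Y \right)} = \left(-5\right)^{2} = 25$)
$\left(H{\left(-9,7 \right)} + J{\left(10 \right)}\right)^{2} = \left(\left(-5 + 6 \left(-9\right) 7\right) + 25\right)^{2} = \left(\left(-5 - 378\right) + 25\right)^{2} = \left(-383 + 25\right)^{2} = \left(-358\right)^{2} = 128164$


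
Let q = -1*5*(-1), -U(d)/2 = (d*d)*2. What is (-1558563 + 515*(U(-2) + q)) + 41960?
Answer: -1522268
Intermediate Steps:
U(d) = -4*d² (U(d) = -2*d*d*2 = -2*d²*2 = -4*d²)
q = 5 (q = -5*(-1) = 5)
(-1558563 + 515*(U(-2) + q)) + 41960 = (-1558563 + 515*(-4*(-2)² + 5)) + 41960 = (-1558563 + 515*(-4*4 + 5)) + 41960 = (-1558563 + 515*(-16 + 5)) + 41960 = (-1558563 + 515*(-11)) + 41960 = (-1558563 - 5665) + 41960 = -1564228 + 41960 = -1522268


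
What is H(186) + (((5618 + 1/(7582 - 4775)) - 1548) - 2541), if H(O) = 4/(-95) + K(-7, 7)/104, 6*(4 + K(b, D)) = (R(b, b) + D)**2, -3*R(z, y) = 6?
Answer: 254417329513/166398960 ≈ 1529.0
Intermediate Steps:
R(z, y) = -2 (R(z, y) = -1/3*6 = -2)
K(b, D) = -4 + (-2 + D)**2/6
H(O) = -2401/59280 (H(O) = 4/(-95) + (-4 + (-2 + 7)**2/6)/104 = 4*(-1/95) + (-4 + (1/6)*5**2)*(1/104) = -4/95 + (-4 + (1/6)*25)*(1/104) = -4/95 + (-4 + 25/6)*(1/104) = -4/95 + (1/6)*(1/104) = -4/95 + 1/624 = -2401/59280)
H(186) + (((5618 + 1/(7582 - 4775)) - 1548) - 2541) = -2401/59280 + (((5618 + 1/(7582 - 4775)) - 1548) - 2541) = -2401/59280 + (((5618 + 1/2807) - 1548) - 2541) = -2401/59280 + ((15769727/2807 - 1548) - 2541) = -2401/59280 + (11424491/2807 - 2541) = -2401/59280 + 4291904/2807 = 254417329513/166398960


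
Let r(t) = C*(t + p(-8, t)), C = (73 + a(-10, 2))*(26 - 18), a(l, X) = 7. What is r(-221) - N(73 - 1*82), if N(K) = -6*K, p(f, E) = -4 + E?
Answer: -285494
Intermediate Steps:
C = 640 (C = (73 + 7)*(26 - 18) = 80*8 = 640)
r(t) = -2560 + 1280*t (r(t) = 640*(t + (-4 + t)) = 640*(-4 + 2*t) = -2560 + 1280*t)
r(-221) - N(73 - 1*82) = (-2560 + 1280*(-221)) - (-6)*(73 - 1*82) = (-2560 - 282880) - (-6)*(73 - 82) = -285440 - (-6)*(-9) = -285440 - 1*54 = -285440 - 54 = -285494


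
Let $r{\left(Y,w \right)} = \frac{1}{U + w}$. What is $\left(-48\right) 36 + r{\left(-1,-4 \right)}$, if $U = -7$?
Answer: $- \frac{19009}{11} \approx -1728.1$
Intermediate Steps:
$r{\left(Y,w \right)} = \frac{1}{-7 + w}$
$\left(-48\right) 36 + r{\left(-1,-4 \right)} = \left(-48\right) 36 + \frac{1}{-7 - 4} = -1728 + \frac{1}{-11} = -1728 - \frac{1}{11} = - \frac{19009}{11}$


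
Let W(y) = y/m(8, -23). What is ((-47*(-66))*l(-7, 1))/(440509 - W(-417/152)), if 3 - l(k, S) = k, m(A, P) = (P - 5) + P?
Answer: 26718560/379425039 ≈ 0.070419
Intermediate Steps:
m(A, P) = -5 + 2*P (m(A, P) = (-5 + P) + P = -5 + 2*P)
l(k, S) = 3 - k
W(y) = -y/51 (W(y) = y/(-5 + 2*(-23)) = y/(-5 - 46) = y/(-51) = y*(-1/51) = -y/51)
((-47*(-66))*l(-7, 1))/(440509 - W(-417/152)) = ((-47*(-66))*(3 - 1*(-7)))/(440509 - (-1)*(-417/152)/51) = (3102*(3 + 7))/(440509 - (-1)*(-417*1/152)/51) = (3102*10)/(440509 - (-1)*(-417)/(51*152)) = 31020/(440509 - 1*139/2584) = 31020/(440509 - 139/2584) = 31020/(1138275117/2584) = 31020*(2584/1138275117) = 26718560/379425039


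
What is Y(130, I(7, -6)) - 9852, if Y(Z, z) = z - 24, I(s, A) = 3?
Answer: -9873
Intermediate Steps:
Y(Z, z) = -24 + z
Y(130, I(7, -6)) - 9852 = (-24 + 3) - 9852 = -21 - 9852 = -9873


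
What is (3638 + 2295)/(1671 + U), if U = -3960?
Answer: -5933/2289 ≈ -2.5920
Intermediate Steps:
(3638 + 2295)/(1671 + U) = (3638 + 2295)/(1671 - 3960) = 5933/(-2289) = 5933*(-1/2289) = -5933/2289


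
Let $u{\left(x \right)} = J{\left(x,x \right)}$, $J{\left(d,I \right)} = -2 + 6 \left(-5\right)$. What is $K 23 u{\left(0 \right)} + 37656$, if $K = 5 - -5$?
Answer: $30296$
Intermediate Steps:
$K = 10$ ($K = 5 + 5 = 10$)
$J{\left(d,I \right)} = -32$ ($J{\left(d,I \right)} = -2 - 30 = -32$)
$u{\left(x \right)} = -32$
$K 23 u{\left(0 \right)} + 37656 = 10 \cdot 23 \left(-32\right) + 37656 = 230 \left(-32\right) + 37656 = -7360 + 37656 = 30296$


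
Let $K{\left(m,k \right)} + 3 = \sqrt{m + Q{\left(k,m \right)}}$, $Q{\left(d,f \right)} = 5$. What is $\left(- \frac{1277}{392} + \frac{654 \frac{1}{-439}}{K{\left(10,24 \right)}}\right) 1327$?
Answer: $- \frac{914020349}{172088} - \frac{144643 \sqrt{15}}{439} \approx -6587.4$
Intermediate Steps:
$K{\left(m,k \right)} = -3 + \sqrt{5 + m}$ ($K{\left(m,k \right)} = -3 + \sqrt{m + 5} = -3 + \sqrt{5 + m}$)
$\left(- \frac{1277}{392} + \frac{654 \frac{1}{-439}}{K{\left(10,24 \right)}}\right) 1327 = \left(- \frac{1277}{392} + \frac{654 \frac{1}{-439}}{-3 + \sqrt{5 + 10}}\right) 1327 = \left(\left(-1277\right) \frac{1}{392} + \frac{654 \left(- \frac{1}{439}\right)}{-3 + \sqrt{15}}\right) 1327 = \left(- \frac{1277}{392} - \frac{654}{439 \left(-3 + \sqrt{15}\right)}\right) 1327 = - \frac{1694579}{392} - \frac{867858}{439 \left(-3 + \sqrt{15}\right)}$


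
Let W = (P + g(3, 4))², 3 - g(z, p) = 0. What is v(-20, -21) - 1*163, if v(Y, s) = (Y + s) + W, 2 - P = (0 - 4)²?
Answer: -83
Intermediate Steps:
g(z, p) = 3 (g(z, p) = 3 - 1*0 = 3 + 0 = 3)
P = -14 (P = 2 - (0 - 4)² = 2 - 1*(-4)² = 2 - 1*16 = 2 - 16 = -14)
W = 121 (W = (-14 + 3)² = (-11)² = 121)
v(Y, s) = 121 + Y + s (v(Y, s) = (Y + s) + 121 = 121 + Y + s)
v(-20, -21) - 1*163 = (121 - 20 - 21) - 1*163 = 80 - 163 = -83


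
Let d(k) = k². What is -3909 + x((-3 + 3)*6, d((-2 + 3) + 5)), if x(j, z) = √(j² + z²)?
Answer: -3873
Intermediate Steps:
-3909 + x((-3 + 3)*6, d((-2 + 3) + 5)) = -3909 + √(((-3 + 3)*6)² + (((-2 + 3) + 5)²)²) = -3909 + √((0*6)² + ((1 + 5)²)²) = -3909 + √(0² + (6²)²) = -3909 + √(0 + 36²) = -3909 + √(0 + 1296) = -3909 + √1296 = -3909 + 36 = -3873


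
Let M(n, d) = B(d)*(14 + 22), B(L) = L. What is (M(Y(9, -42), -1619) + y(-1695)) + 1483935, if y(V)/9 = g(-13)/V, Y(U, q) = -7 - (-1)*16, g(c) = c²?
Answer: 805492308/565 ≈ 1.4257e+6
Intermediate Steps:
Y(U, q) = 9 (Y(U, q) = -7 - 1*(-16) = -7 + 16 = 9)
y(V) = 1521/V (y(V) = 9*((-13)²/V) = 9*(169/V) = 1521/V)
M(n, d) = 36*d (M(n, d) = d*(14 + 22) = d*36 = 36*d)
(M(Y(9, -42), -1619) + y(-1695)) + 1483935 = (36*(-1619) + 1521/(-1695)) + 1483935 = (-58284 + 1521*(-1/1695)) + 1483935 = (-58284 - 507/565) + 1483935 = -32930967/565 + 1483935 = 805492308/565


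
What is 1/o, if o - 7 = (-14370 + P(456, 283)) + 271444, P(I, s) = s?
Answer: 1/257364 ≈ 3.8856e-6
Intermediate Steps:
o = 257364 (o = 7 + ((-14370 + 283) + 271444) = 7 + (-14087 + 271444) = 7 + 257357 = 257364)
1/o = 1/257364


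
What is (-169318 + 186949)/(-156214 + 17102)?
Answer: -17631/139112 ≈ -0.12674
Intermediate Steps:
(-169318 + 186949)/(-156214 + 17102) = 17631/(-139112) = 17631*(-1/139112) = -17631/139112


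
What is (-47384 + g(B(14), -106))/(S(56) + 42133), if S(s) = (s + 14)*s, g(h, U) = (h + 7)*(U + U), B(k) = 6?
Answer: -50140/46053 ≈ -1.0887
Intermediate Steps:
g(h, U) = 2*U*(7 + h) (g(h, U) = (7 + h)*(2*U) = 2*U*(7 + h))
S(s) = s*(14 + s) (S(s) = (14 + s)*s = s*(14 + s))
(-47384 + g(B(14), -106))/(S(56) + 42133) = (-47384 + 2*(-106)*(7 + 6))/(56*(14 + 56) + 42133) = (-47384 + 2*(-106)*13)/(56*70 + 42133) = (-47384 - 2756)/(3920 + 42133) = -50140/46053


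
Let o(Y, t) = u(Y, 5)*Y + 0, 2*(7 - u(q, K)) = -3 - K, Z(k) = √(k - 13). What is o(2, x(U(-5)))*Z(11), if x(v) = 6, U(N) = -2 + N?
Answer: 22*I*√2 ≈ 31.113*I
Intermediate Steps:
Z(k) = √(-13 + k)
u(q, K) = 17/2 + K/2 (u(q, K) = 7 - (-3 - K)/2 = 7 + (3/2 + K/2) = 17/2 + K/2)
o(Y, t) = 11*Y (o(Y, t) = (17/2 + (½)*5)*Y + 0 = (17/2 + 5/2)*Y + 0 = 11*Y + 0 = 11*Y)
o(2, x(U(-5)))*Z(11) = (11*2)*√(-13 + 11) = 22*√(-2) = 22*(I*√2) = 22*I*√2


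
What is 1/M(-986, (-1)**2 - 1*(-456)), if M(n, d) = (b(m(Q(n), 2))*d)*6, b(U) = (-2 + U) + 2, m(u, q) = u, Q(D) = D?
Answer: -1/2703612 ≈ -3.6988e-7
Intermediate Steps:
b(U) = U
M(n, d) = 6*d*n (M(n, d) = (n*d)*6 = (d*n)*6 = 6*d*n)
1/M(-986, (-1)**2 - 1*(-456)) = 1/(6*((-1)**2 - 1*(-456))*(-986)) = 1/(6*(1 + 456)*(-986)) = 1/(6*457*(-986)) = 1/(-2703612) = -1/2703612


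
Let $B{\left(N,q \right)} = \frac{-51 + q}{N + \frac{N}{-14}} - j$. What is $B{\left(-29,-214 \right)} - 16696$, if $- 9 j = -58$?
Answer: $- \frac{56638004}{3393} \approx -16693.0$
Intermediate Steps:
$j = \frac{58}{9}$ ($j = \left(- \frac{1}{9}\right) \left(-58\right) = \frac{58}{9} \approx 6.4444$)
$B{\left(N,q \right)} = - \frac{58}{9} + \frac{14 \left(-51 + q\right)}{13 N}$ ($B{\left(N,q \right)} = \frac{-51 + q}{N + \frac{N}{-14}} - \frac{58}{9} = \frac{-51 + q}{N + N \left(- \frac{1}{14}\right)} - \frac{58}{9} = \frac{-51 + q}{N - \frac{N}{14}} - \frac{58}{9} = \frac{-51 + q}{\frac{13}{14} N} - \frac{58}{9} = \left(-51 + q\right) \frac{14}{13 N} - \frac{58}{9} = \frac{14 \left(-51 + q\right)}{13 N} - \frac{58}{9} = - \frac{58}{9} + \frac{14 \left(-51 + q\right)}{13 N}$)
$B{\left(-29,-214 \right)} - 16696 = \frac{2 \left(-3213 - -10933 + 63 \left(-214\right)\right)}{117 \left(-29\right)} - 16696 = \frac{2}{117} \left(- \frac{1}{29}\right) \left(-3213 + 10933 - 13482\right) - 16696 = \frac{2}{117} \left(- \frac{1}{29}\right) \left(-5762\right) - 16696 = \frac{11524}{3393} - 16696 = - \frac{56638004}{3393}$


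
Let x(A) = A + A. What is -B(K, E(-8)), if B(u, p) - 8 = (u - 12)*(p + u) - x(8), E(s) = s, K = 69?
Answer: -3469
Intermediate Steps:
x(A) = 2*A
B(u, p) = -8 + (-12 + u)*(p + u) (B(u, p) = 8 + ((u - 12)*(p + u) - 2*8) = 8 + ((-12 + u)*(p + u) - 1*16) = 8 + ((-12 + u)*(p + u) - 16) = 8 + (-16 + (-12 + u)*(p + u)) = -8 + (-12 + u)*(p + u))
-B(K, E(-8)) = -(-8 + 69**2 - 12*(-8) - 12*69 - 8*69) = -(-8 + 4761 + 96 - 828 - 552) = -1*3469 = -3469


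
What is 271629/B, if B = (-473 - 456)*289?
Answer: -271629/268481 ≈ -1.0117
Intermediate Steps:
B = -268481 (B = -929*289 = -268481)
271629/B = 271629/(-268481) = 271629*(-1/268481) = -271629/268481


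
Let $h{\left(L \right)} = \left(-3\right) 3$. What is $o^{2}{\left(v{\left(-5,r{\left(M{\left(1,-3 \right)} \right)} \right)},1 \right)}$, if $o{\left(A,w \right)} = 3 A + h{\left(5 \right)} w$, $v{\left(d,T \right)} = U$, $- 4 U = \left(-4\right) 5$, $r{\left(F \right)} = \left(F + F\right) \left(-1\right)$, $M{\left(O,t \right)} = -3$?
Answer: $36$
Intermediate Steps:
$h{\left(L \right)} = -9$
$r{\left(F \right)} = - 2 F$ ($r{\left(F \right)} = 2 F \left(-1\right) = - 2 F$)
$U = 5$ ($U = - \frac{\left(-4\right) 5}{4} = \left(- \frac{1}{4}\right) \left(-20\right) = 5$)
$v{\left(d,T \right)} = 5$
$o{\left(A,w \right)} = - 9 w + 3 A$ ($o{\left(A,w \right)} = 3 A - 9 w = - 9 w + 3 A$)
$o^{2}{\left(v{\left(-5,r{\left(M{\left(1,-3 \right)} \right)} \right)},1 \right)} = \left(\left(-9\right) 1 + 3 \cdot 5\right)^{2} = \left(-9 + 15\right)^{2} = 6^{2} = 36$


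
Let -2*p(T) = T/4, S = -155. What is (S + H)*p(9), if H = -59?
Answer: 963/4 ≈ 240.75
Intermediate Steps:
p(T) = -T/8 (p(T) = -T/(2*4) = -T/8)
(S + H)*p(9) = (-155 - 59)*(-⅛*9) = -214*(-9/8) = 963/4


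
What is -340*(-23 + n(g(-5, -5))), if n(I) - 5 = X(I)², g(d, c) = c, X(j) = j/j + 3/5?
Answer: 26248/5 ≈ 5249.6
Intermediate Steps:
X(j) = 8/5 (X(j) = 1 + 3*(⅕) = 1 + ⅗ = 8/5)
n(I) = 189/25 (n(I) = 5 + (8/5)² = 5 + 64/25 = 189/25)
-340*(-23 + n(g(-5, -5))) = -340*(-23 + 189/25) = -340*(-386/25) = 26248/5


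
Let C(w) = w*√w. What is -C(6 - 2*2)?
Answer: -2*√2 ≈ -2.8284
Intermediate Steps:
C(w) = w^(3/2)
-C(6 - 2*2) = -(6 - 2*2)^(3/2) = -(6 - 4)^(3/2) = -2^(3/2) = -2*√2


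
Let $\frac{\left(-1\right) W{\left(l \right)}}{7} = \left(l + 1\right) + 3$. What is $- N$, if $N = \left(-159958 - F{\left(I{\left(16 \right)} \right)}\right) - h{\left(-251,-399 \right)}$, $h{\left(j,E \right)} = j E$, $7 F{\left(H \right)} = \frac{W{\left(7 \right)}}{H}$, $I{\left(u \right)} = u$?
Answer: $\frac{4161701}{16} \approx 2.6011 \cdot 10^{5}$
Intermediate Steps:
$W{\left(l \right)} = -28 - 7 l$ ($W{\left(l \right)} = - 7 \left(\left(l + 1\right) + 3\right) = - 7 \left(\left(1 + l\right) + 3\right) = - 7 \left(4 + l\right) = -28 - 7 l$)
$F{\left(H \right)} = - \frac{11}{H}$ ($F{\left(H \right)} = \frac{\left(-28 - 49\right) \frac{1}{H}}{7} = \frac{\left(-77\right) \frac{1}{H}}{7} = - \frac{11}{H}$)
$h{\left(j,E \right)} = E j$
$N = - \frac{4161701}{16}$ ($N = \left(-159958 - - \frac{11}{16}\right) - \left(-399\right) \left(-251\right) = \left(-159958 - \left(-11\right) \frac{1}{16}\right) - 100149 = \left(-159958 - - \frac{11}{16}\right) - 100149 = \left(-159958 + \frac{11}{16}\right) - 100149 = - \frac{2559317}{16} - 100149 = - \frac{4161701}{16} \approx -2.6011 \cdot 10^{5}$)
$- N = \left(-1\right) \left(- \frac{4161701}{16}\right) = \frac{4161701}{16}$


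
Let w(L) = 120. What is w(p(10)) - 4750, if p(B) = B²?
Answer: -4630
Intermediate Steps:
w(p(10)) - 4750 = 120 - 4750 = -4630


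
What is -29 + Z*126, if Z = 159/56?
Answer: 1315/4 ≈ 328.75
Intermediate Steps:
Z = 159/56 (Z = 159*(1/56) = 159/56 ≈ 2.8393)
-29 + Z*126 = -29 + (159/56)*126 = -29 + 1431/4 = 1315/4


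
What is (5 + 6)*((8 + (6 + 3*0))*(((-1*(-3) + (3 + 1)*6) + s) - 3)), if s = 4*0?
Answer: 3696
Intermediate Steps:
s = 0
(5 + 6)*((8 + (6 + 3*0))*(((-1*(-3) + (3 + 1)*6) + s) - 3)) = (5 + 6)*((8 + (6 + 3*0))*(((-1*(-3) + (3 + 1)*6) + 0) - 3)) = 11*((8 + (6 + 0))*(((3 + 4*6) + 0) - 3)) = 11*((8 + 6)*(((3 + 24) + 0) - 3)) = 11*(14*((27 + 0) - 3)) = 11*(14*(27 - 3)) = 11*(14*24) = 11*336 = 3696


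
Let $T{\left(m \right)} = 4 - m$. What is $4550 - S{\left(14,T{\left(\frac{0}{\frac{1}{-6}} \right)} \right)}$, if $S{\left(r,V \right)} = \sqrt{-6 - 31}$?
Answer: $4550 - i \sqrt{37} \approx 4550.0 - 6.0828 i$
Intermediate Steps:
$S{\left(r,V \right)} = i \sqrt{37}$ ($S{\left(r,V \right)} = \sqrt{-37} = i \sqrt{37}$)
$4550 - S{\left(14,T{\left(\frac{0}{\frac{1}{-6}} \right)} \right)} = 4550 - i \sqrt{37}$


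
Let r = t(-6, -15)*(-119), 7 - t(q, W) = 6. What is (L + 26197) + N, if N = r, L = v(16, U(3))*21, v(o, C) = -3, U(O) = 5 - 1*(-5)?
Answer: 26015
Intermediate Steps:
U(O) = 10 (U(O) = 5 + 5 = 10)
t(q, W) = 1 (t(q, W) = 7 - 1*6 = 7 - 6 = 1)
L = -63 (L = -3*21 = -63)
r = -119 (r = 1*(-119) = -119)
N = -119
(L + 26197) + N = (-63 + 26197) - 119 = 26134 - 119 = 26015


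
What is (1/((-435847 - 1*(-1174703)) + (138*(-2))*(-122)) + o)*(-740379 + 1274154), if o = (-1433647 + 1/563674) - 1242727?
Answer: -311040733950199288250325/217726973936 ≈ -1.4286e+12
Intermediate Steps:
o = -1508602438075/563674 (o = (-1433647 + 1/563674) - 1242727 = -808109539077/563674 - 1242727 = -1508602438075/563674 ≈ -2.6764e+6)
(1/((-435847 - 1*(-1174703)) + (138*(-2))*(-122)) + o)*(-740379 + 1274154) = (1/((-435847 - 1*(-1174703)) + (138*(-2))*(-122)) - 1508602438075/563674)*(-740379 + 1274154) = (1/((-435847 + 1174703) - 276*(-122)) - 1508602438075/563674)*533775 = (1/(738856 + 33672) - 1508602438075/563674)*533775 = (1/772528 - 1508602438075/563674)*533775 = -582718812140319963/217726973936*533775 = -311040733950199288250325/217726973936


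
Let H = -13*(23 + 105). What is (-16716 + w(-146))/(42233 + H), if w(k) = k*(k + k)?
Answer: 25916/40569 ≈ 0.63881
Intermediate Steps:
w(k) = 2*k² (w(k) = k*(2*k) = 2*k²)
H = -1664 (H = -13*128 = -1664)
(-16716 + w(-146))/(42233 + H) = (-16716 + 2*(-146)²)/(42233 - 1664) = (-16716 + 2*21316)/40569 = (-16716 + 42632)*(1/40569) = 25916*(1/40569) = 25916/40569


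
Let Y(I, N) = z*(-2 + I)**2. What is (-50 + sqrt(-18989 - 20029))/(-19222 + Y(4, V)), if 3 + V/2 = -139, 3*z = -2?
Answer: 75/28837 - 3*I*sqrt(39018)/57674 ≈ 0.0026008 - 0.010275*I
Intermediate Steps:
z = -2/3 (z = (1/3)*(-2) = -2/3 ≈ -0.66667)
V = -284 (V = -6 + 2*(-139) = -6 - 278 = -284)
Y(I, N) = -2*(-2 + I)**2/3
(-50 + sqrt(-18989 - 20029))/(-19222 + Y(4, V)) = (-50 + sqrt(-18989 - 20029))/(-19222 - 2*(-2 + 4)**2/3) = (-50 + sqrt(-39018))/(-19222 - 2/3*2**2) = (-50 + I*sqrt(39018))/(-19222 - 2/3*4) = (-50 + I*sqrt(39018))/(-19222 - 8/3) = (-50 + I*sqrt(39018))/(-57674/3) = (-50 + I*sqrt(39018))*(-3/57674) = 75/28837 - 3*I*sqrt(39018)/57674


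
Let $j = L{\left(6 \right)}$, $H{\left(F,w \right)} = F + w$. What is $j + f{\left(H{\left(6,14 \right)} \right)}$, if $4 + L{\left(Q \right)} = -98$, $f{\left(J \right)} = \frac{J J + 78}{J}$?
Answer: $- \frac{781}{10} \approx -78.1$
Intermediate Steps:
$f{\left(J \right)} = \frac{78 + J^{2}}{J}$ ($f{\left(J \right)} = \frac{J^{2} + 78}{J} = \frac{78 + J^{2}}{J}$)
$L{\left(Q \right)} = -102$ ($L{\left(Q \right)} = -4 - 98 = -102$)
$j = -102$
$j + f{\left(H{\left(6,14 \right)} \right)} = -102 + \left(\left(6 + 14\right) + \frac{78}{6 + 14}\right) = -102 + \left(20 + \frac{78}{20}\right) = -102 + \left(20 + 78 \cdot \frac{1}{20}\right) = -102 + \left(20 + \frac{39}{10}\right) = -102 + \frac{239}{10} = - \frac{781}{10}$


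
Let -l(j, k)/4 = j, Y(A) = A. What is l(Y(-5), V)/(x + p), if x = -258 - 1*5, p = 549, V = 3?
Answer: 10/143 ≈ 0.069930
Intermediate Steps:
l(j, k) = -4*j
x = -263 (x = -258 - 5 = -263)
l(Y(-5), V)/(x + p) = (-4*(-5))/(-263 + 549) = 20/286 = 20*(1/286) = 10/143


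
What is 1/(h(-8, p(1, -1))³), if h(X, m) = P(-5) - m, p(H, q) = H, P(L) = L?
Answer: -1/216 ≈ -0.0046296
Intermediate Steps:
h(X, m) = -5 - m
1/(h(-8, p(1, -1))³) = 1/((-5 - 1*1)³) = 1/((-5 - 1)³) = 1/((-6)³) = 1/(-216) = -1/216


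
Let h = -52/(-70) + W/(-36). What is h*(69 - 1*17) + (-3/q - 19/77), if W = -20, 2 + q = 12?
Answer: 66301/990 ≈ 66.971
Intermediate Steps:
q = 10 (q = -2 + 12 = 10)
h = 409/315 (h = -52/(-70) - 20/(-36) = -52*(-1/70) - 20*(-1/36) = 26/35 + 5/9 = 409/315 ≈ 1.2984)
h*(69 - 1*17) + (-3/q - 19/77) = 409*(69 - 1*17)/315 + (-3/10 - 19/77) = 409*(69 - 17)/315 + (-3*⅒ - 19*1/77) = (409/315)*52 + (-3/10 - 19/77) = 21268/315 - 421/770 = 66301/990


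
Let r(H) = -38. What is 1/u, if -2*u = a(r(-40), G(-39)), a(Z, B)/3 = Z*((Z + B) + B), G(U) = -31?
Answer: -1/5700 ≈ -0.00017544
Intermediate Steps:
a(Z, B) = 3*Z*(Z + 2*B) (a(Z, B) = 3*(Z*((Z + B) + B)) = 3*(Z*((B + Z) + B)) = 3*(Z*(Z + 2*B)) = 3*Z*(Z + 2*B))
u = -5700 (u = -3*(-38)*(-38 + 2*(-31))/2 = -3*(-38)*(-38 - 62)/2 = -3*(-38)*(-100)/2 = -1/2*11400 = -5700)
1/u = 1/(-5700) = -1/5700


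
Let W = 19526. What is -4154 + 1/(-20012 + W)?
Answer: -2018845/486 ≈ -4154.0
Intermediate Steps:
-4154 + 1/(-20012 + W) = -4154 + 1/(-20012 + 19526) = -4154 + 1/(-486) = -4154 - 1/486 = -2018845/486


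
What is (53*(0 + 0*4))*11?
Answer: 0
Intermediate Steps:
(53*(0 + 0*4))*11 = (53*(0 + 0))*11 = (53*0)*11 = 0*11 = 0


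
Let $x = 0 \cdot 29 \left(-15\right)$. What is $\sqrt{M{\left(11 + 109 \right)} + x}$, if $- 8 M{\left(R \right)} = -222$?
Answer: $\frac{\sqrt{111}}{2} \approx 5.2678$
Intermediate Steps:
$M{\left(R \right)} = \frac{111}{4}$ ($M{\left(R \right)} = \left(- \frac{1}{8}\right) \left(-222\right) = \frac{111}{4}$)
$x = 0$ ($x = 0 \left(-15\right) = 0$)
$\sqrt{M{\left(11 + 109 \right)} + x} = \sqrt{\frac{111}{4} + 0} = \sqrt{\frac{111}{4}} = \frac{\sqrt{111}}{2}$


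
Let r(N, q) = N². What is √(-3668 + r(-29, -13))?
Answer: I*√2827 ≈ 53.17*I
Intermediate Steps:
√(-3668 + r(-29, -13)) = √(-3668 + (-29)²) = √(-3668 + 841) = √(-2827) = I*√2827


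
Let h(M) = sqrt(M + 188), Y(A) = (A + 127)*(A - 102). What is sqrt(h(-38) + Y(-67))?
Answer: sqrt(-10140 + 5*sqrt(6)) ≈ 100.64*I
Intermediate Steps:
Y(A) = (-102 + A)*(127 + A) (Y(A) = (127 + A)*(-102 + A) = (-102 + A)*(127 + A))
h(M) = sqrt(188 + M)
sqrt(h(-38) + Y(-67)) = sqrt(sqrt(188 - 38) + (-12954 + (-67)**2 + 25*(-67))) = sqrt(sqrt(150) + (-12954 + 4489 - 1675)) = sqrt(5*sqrt(6) - 10140) = sqrt(-10140 + 5*sqrt(6))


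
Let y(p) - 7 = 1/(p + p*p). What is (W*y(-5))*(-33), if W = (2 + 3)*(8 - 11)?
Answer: 13959/4 ≈ 3489.8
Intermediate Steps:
W = -15 (W = 5*(-3) = -15)
y(p) = 7 + 1/(p + p**2) (y(p) = 7 + 1/(p + p*p) = 7 + 1/(p + p**2))
(W*y(-5))*(-33) = -15*(1 + 7*(-5) + 7*(-5)**2)/((-5)*(1 - 5))*(-33) = -(-3)*(1 - 35 + 7*25)/(-4)*(-33) = -(-3)*(-1)*(1 - 35 + 175)/4*(-33) = -(-3)*(-1)*141/4*(-33) = -15*141/20*(-33) = -423/4*(-33) = 13959/4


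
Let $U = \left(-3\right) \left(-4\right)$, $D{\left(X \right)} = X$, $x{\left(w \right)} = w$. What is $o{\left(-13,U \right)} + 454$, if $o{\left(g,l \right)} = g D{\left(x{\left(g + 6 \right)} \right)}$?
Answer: $545$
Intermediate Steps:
$U = 12$
$o{\left(g,l \right)} = g \left(6 + g\right)$ ($o{\left(g,l \right)} = g \left(g + 6\right) = g \left(6 + g\right)$)
$o{\left(-13,U \right)} + 454 = - 13 \left(6 - 13\right) + 454 = \left(-13\right) \left(-7\right) + 454 = 91 + 454 = 545$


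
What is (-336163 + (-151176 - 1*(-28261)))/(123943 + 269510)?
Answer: -153026/131151 ≈ -1.1668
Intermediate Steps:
(-336163 + (-151176 - 1*(-28261)))/(123943 + 269510) = (-336163 + (-151176 + 28261))/393453 = (-336163 - 122915)*(1/393453) = -459078*1/393453 = -153026/131151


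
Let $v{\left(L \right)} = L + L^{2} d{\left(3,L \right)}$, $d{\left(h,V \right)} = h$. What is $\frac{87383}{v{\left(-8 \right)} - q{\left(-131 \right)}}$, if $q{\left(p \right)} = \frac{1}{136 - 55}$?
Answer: $\frac{7078023}{14903} \approx 474.94$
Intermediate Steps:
$q{\left(p \right)} = \frac{1}{81}$
$v{\left(L \right)} = L + 3 L^{2}$ ($v{\left(L \right)} = L + L^{2} \cdot 3 = L + 3 L^{2}$)
$\frac{87383}{v{\left(-8 \right)} - q{\left(-131 \right)}} = \frac{87383}{- 8 \left(1 + 3 \left(-8\right)\right) - \frac{1}{81}} = \frac{87383}{- 8 \left(1 - 24\right) - \frac{1}{81}} = \frac{87383}{\left(-8\right) \left(-23\right) - \frac{1}{81}} = \frac{87383}{184 - \frac{1}{81}} = \frac{87383}{\frac{14903}{81}} = 87383 \cdot \frac{81}{14903} = \frac{7078023}{14903}$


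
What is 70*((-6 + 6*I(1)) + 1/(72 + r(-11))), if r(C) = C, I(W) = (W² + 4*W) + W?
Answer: 128170/61 ≈ 2101.1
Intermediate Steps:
I(W) = W² + 5*W
70*((-6 + 6*I(1)) + 1/(72 + r(-11))) = 70*((-6 + 6*(1*(5 + 1))) + 1/(72 - 11)) = 70*((-6 + 6*(1*6)) + 1/61) = 70*((-6 + 6*6) + 1/61) = 70*((-6 + 36) + 1/61) = 70*(30 + 1/61) = 70*(1831/61) = 128170/61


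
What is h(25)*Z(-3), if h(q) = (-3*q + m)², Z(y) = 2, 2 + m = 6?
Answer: 10082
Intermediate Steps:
m = 4 (m = -2 + 6 = 4)
h(q) = (4 - 3*q)² (h(q) = (-3*q + 4)² = (4 - 3*q)²)
h(25)*Z(-3) = (-4 + 3*25)²*2 = (-4 + 75)²*2 = 71²*2 = 5041*2 = 10082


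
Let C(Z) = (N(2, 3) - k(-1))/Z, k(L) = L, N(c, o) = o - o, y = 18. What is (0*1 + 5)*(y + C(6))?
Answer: 545/6 ≈ 90.833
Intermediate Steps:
N(c, o) = 0
C(Z) = 1/Z (C(Z) = (0 - 1*(-1))/Z = (0 + 1)/Z = 1/Z)
(0*1 + 5)*(y + C(6)) = (0*1 + 5)*(18 + 1/6) = (0 + 5)*(18 + ⅙) = 5*(109/6) = 545/6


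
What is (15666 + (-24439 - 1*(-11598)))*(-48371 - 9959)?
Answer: -164782250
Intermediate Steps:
(15666 + (-24439 - 1*(-11598)))*(-48371 - 9959) = (15666 + (-24439 + 11598))*(-58330) = (15666 - 12841)*(-58330) = 2825*(-58330) = -164782250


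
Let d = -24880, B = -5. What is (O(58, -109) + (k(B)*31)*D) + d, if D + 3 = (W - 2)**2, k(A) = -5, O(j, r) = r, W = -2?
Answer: -27004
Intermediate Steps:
D = 13 (D = -3 + (-2 - 2)**2 = -3 + (-4)**2 = -3 + 16 = 13)
(O(58, -109) + (k(B)*31)*D) + d = (-109 - 5*31*13) - 24880 = (-109 - 155*13) - 24880 = (-109 - 2015) - 24880 = -2124 - 24880 = -27004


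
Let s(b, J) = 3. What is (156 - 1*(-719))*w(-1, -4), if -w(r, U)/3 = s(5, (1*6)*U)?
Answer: -7875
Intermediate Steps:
w(r, U) = -9 (w(r, U) = -3*3 = -9)
(156 - 1*(-719))*w(-1, -4) = (156 - 1*(-719))*(-9) = (156 + 719)*(-9) = 875*(-9) = -7875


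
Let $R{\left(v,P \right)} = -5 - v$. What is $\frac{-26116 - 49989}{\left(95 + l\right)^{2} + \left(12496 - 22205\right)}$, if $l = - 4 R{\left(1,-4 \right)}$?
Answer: $- \frac{76105}{4452} \approx -17.095$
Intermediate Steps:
$l = 24$ ($l = - 4 \left(-5 - 1\right) = \left(-4\right) \left(-6\right) = 24$)
$\frac{-26116 - 49989}{\left(95 + l\right)^{2} + \left(12496 - 22205\right)} = \frac{-26116 - 49989}{\left(95 + 24\right)^{2} + \left(12496 - 22205\right)} = - \frac{76105}{119^{2} + \left(12496 - 22205\right)} = - \frac{76105}{14161 - 9709} = - \frac{76105}{4452}$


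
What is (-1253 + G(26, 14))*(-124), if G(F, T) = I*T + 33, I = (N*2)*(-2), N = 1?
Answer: 158224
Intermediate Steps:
I = -4 (I = (1*2)*(-2) = 2*(-2) = -4)
G(F, T) = 33 - 4*T (G(F, T) = -4*T + 33 = 33 - 4*T)
(-1253 + G(26, 14))*(-124) = (-1253 + (33 - 4*14))*(-124) = (-1253 + (33 - 56))*(-124) = (-1253 - 23)*(-124) = -1276*(-124) = 158224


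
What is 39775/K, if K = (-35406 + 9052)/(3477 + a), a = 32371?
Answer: -712927100/13177 ≈ -54104.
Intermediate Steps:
K = -13177/17924 (K = (-35406 + 9052)/(3477 + 32371) = -26354/35848 = -26354*1/35848 = -13177/17924 ≈ -0.73516)
39775/K = 39775/(-13177/17924) = 39775*(-17924/13177) = -712927100/13177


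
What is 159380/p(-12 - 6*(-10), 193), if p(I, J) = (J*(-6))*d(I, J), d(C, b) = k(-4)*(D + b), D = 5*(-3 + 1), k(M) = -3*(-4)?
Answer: -39845/635742 ≈ -0.062675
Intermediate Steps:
k(M) = 12
D = -10 (D = 5*(-2) = -10)
d(C, b) = -120 + 12*b (d(C, b) = 12*(-10 + b) = -120 + 12*b)
p(I, J) = -6*J*(-120 + 12*J) (p(I, J) = (J*(-6))*(-120 + 12*J) = (-6*J)*(-120 + 12*J) = -6*J*(-120 + 12*J))
159380/p(-12 - 6*(-10), 193) = 159380/((72*193*(10 - 1*193))) = 159380/((72*193*(10 - 193))) = 159380/((72*193*(-183))) = 159380/(-2542968) = 159380*(-1/2542968) = -39845/635742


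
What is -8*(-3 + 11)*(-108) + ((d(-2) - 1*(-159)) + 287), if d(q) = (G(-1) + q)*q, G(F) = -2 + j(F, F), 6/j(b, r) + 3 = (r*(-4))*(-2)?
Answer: 81038/11 ≈ 7367.1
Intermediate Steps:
j(b, r) = 6/(-3 + 8*r) (j(b, r) = 6/(-3 + (r*(-4))*(-2)) = 6/(-3 - 4*r*(-2)) = 6/(-3 + 8*r))
G(F) = -2 + 6/(-3 + 8*F)
d(q) = q*(-28/11 + q) (d(q) = (4*(3 - 4*(-1))/(-3 + 8*(-1)) + q)*q = (4*(3 + 4)/(-3 - 8) + q)*q = (4*7/(-11) + q)*q = (4*(-1/11)*7 + q)*q = (-28/11 + q)*q = q*(-28/11 + q))
-8*(-3 + 11)*(-108) + ((d(-2) - 1*(-159)) + 287) = -8*(-3 + 11)*(-108) + (((1/11)*(-2)*(-28 + 11*(-2)) - 1*(-159)) + 287) = -8*8*(-108) + (((1/11)*(-2)*(-28 - 22) + 159) + 287) = -64*(-108) + (((1/11)*(-2)*(-50) + 159) + 287) = 6912 + ((100/11 + 159) + 287) = 6912 + (1849/11 + 287) = 6912 + 5006/11 = 81038/11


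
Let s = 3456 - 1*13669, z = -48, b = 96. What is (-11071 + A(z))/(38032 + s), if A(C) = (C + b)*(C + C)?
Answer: -15679/27819 ≈ -0.56361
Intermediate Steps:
A(C) = 2*C*(96 + C) (A(C) = (C + 96)*(C + C) = (96 + C)*(2*C) = 2*C*(96 + C))
s = -10213 (s = 3456 - 13669 = -10213)
(-11071 + A(z))/(38032 + s) = (-11071 + 2*(-48)*(96 - 48))/(38032 - 10213) = (-11071 + 2*(-48)*48)/27819 = (-11071 - 4608)*(1/27819) = -15679*1/27819 = -15679/27819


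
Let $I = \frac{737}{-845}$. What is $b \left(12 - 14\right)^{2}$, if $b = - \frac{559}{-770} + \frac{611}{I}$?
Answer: $- \frac{72206394}{25795} \approx -2799.2$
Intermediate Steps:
$I = - \frac{737}{845}$ ($I = 737 \left(- \frac{1}{845}\right) = - \frac{737}{845} \approx -0.87219$)
$b = - \frac{36103197}{51590}$ ($b = - \frac{559}{-770} + \frac{611}{- \frac{737}{845}} = \left(-559\right) \left(- \frac{1}{770}\right) + 611 \left(- \frac{845}{737}\right) = \frac{559}{770} - \frac{516295}{737} = - \frac{36103197}{51590} \approx -699.81$)
$b \left(12 - 14\right)^{2} = - \frac{36103197 \left(12 - 14\right)^{2}}{51590} = - \frac{36103197 \left(-2\right)^{2}}{51590} = \left(- \frac{36103197}{51590}\right) 4 = - \frac{72206394}{25795}$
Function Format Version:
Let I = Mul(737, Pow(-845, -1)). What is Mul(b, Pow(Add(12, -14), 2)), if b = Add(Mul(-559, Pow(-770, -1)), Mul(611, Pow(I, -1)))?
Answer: Rational(-72206394, 25795) ≈ -2799.2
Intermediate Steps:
I = Rational(-737, 845) (I = Mul(737, Rational(-1, 845)) = Rational(-737, 845) ≈ -0.87219)
b = Rational(-36103197, 51590) (b = Add(Mul(-559, Pow(-770, -1)), Mul(611, Pow(Rational(-737, 845), -1))) = Add(Mul(-559, Rational(-1, 770)), Mul(611, Rational(-845, 737))) = Add(Rational(559, 770), Rational(-516295, 737)) = Rational(-36103197, 51590) ≈ -699.81)
Mul(b, Pow(Add(12, -14), 2)) = Mul(Rational(-36103197, 51590), Pow(Add(12, -14), 2)) = Mul(Rational(-36103197, 51590), Pow(-2, 2)) = Mul(Rational(-36103197, 51590), 4) = Rational(-72206394, 25795)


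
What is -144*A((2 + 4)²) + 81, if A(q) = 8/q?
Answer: 49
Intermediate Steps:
-144*A((2 + 4)²) + 81 = -1152/((2 + 4)²) + 81 = -1152/(6²) + 81 = -1152/36 + 81 = -144*2/9 + 81 = -32 + 81 = 49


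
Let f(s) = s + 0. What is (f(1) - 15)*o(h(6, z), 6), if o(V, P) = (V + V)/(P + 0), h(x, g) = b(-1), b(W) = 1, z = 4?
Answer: -14/3 ≈ -4.6667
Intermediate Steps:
h(x, g) = 1
f(s) = s
o(V, P) = 2*V/P (o(V, P) = (2*V)/P = 2*V/P)
(f(1) - 15)*o(h(6, z), 6) = (1 - 15)*(2*1/6) = -28/6 = -14*1/3 = -14/3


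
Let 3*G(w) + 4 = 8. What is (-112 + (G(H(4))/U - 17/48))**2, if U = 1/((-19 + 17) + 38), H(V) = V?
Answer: 9541921/2304 ≈ 4141.5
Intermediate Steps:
G(w) = 4/3 (G(w) = -4/3 + (1/3)*8 = -4/3 + 8/3 = 4/3)
U = 1/36 (U = 1/(-2 + 38) = 1/36 ≈ 0.027778)
(-112 + (G(H(4))/U - 17/48))**2 = (-112 + (4/(3*(1/36)) - 17/48))**2 = (-112 + ((4/3)*36 - 17*1/48))**2 = (-112 + (48 - 17/48))**2 = (-112 + 2287/48)**2 = (-3089/48)**2 = 9541921/2304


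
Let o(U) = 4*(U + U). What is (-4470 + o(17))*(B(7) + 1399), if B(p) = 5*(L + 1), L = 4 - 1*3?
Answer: -6106606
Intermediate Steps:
L = 1 (L = 4 - 3 = 1)
B(p) = 10 (B(p) = 5*(1 + 1) = 5*2 = 10)
o(U) = 8*U (o(U) = 4*(2*U) = 8*U)
(-4470 + o(17))*(B(7) + 1399) = (-4470 + 8*17)*(10 + 1399) = (-4470 + 136)*1409 = -4334*1409 = -6106606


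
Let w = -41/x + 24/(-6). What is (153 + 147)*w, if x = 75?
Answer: -1364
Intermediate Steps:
w = -341/75 (w = -41/75 + 24/(-6) = -41*1/75 + 24*(-1/6) = -41/75 - 4 = -341/75 ≈ -4.5467)
(153 + 147)*w = (153 + 147)*(-341/75) = 300*(-341/75) = -1364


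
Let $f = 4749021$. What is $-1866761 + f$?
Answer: $2882260$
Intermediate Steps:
$-1866761 + f = -1866761 + 4749021 = 2882260$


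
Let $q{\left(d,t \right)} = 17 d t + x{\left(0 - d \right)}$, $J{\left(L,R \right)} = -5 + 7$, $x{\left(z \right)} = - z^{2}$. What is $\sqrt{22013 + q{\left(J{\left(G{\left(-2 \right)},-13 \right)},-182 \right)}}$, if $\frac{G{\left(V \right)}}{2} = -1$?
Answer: $\sqrt{15821} \approx 125.78$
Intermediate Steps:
$G{\left(V \right)} = -2$ ($G{\left(V \right)} = 2 \left(-1\right) = -2$)
$J{\left(L,R \right)} = 2$
$q{\left(d,t \right)} = - d^{2} + 17 d t$ ($q{\left(d,t \right)} = 17 d t - \left(0 - d\right)^{2} = 17 d t - \left(- d\right)^{2} = 17 d t - d^{2} = - d^{2} + 17 d t$)
$\sqrt{22013 + q{\left(J{\left(G{\left(-2 \right)},-13 \right)},-182 \right)}} = \sqrt{22013 + 2 \left(\left(-1\right) 2 + 17 \left(-182\right)\right)} = \sqrt{22013 + 2 \left(-2 - 3094\right)} = \sqrt{22013 + 2 \left(-3096\right)} = \sqrt{22013 - 6192} = \sqrt{15821}$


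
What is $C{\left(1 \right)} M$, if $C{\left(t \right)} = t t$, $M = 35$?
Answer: $35$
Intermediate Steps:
$C{\left(t \right)} = t^{2}$
$C{\left(1 \right)} M = 1^{2} \cdot 35 = 1 \cdot 35 = 35$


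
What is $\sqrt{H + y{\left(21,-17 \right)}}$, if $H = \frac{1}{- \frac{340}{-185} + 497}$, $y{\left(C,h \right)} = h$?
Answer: $\frac{2 i \sqrt{1447637881}}{18457} \approx 4.1229 i$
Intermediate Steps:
$H = \frac{37}{18457}$ ($H = \frac{1}{\left(-340\right) \left(- \frac{1}{185}\right) + 497} = \frac{1}{\frac{68}{37} + 497} = \frac{1}{\frac{18457}{37}} = \frac{37}{18457} \approx 0.0020047$)
$\sqrt{H + y{\left(21,-17 \right)}} = \sqrt{\frac{37}{18457} - 17} = \sqrt{- \frac{313732}{18457}} = \frac{2 i \sqrt{1447637881}}{18457}$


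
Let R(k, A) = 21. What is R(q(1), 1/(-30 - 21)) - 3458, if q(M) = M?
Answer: -3437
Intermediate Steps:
R(q(1), 1/(-30 - 21)) - 3458 = 21 - 3458 = -3437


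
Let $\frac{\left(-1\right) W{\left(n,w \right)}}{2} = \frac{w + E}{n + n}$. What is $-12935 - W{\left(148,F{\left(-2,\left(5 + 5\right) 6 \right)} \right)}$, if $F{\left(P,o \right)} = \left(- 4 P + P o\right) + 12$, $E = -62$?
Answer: $- \frac{957271}{74} \approx -12936.0$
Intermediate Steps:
$F{\left(P,o \right)} = 12 - 4 P + P o$
$W{\left(n,w \right)} = - \frac{-62 + w}{n}$ ($W{\left(n,w \right)} = - 2 \frac{w - 62}{n + n} = - 2 \frac{-62 + w}{2 n} = - \frac{-62 + w}{n}$)
$-12935 - W{\left(148,F{\left(-2,\left(5 + 5\right) 6 \right)} \right)} = -12935 - \frac{62 - \left(12 - -8 - 2 \left(5 + 5\right) 6\right)}{148} = -12935 - \frac{62 - \left(12 + 8 - 2 \cdot 10 \cdot 6\right)}{148} = -12935 - \frac{62 - \left(12 + 8 - 120\right)}{148} = -12935 - \frac{62 - -100}{148} = -12935 - \frac{62 + 100}{148} = -12935 - \frac{1}{148} \cdot 162 = -12935 - \frac{81}{74} = - \frac{957271}{74}$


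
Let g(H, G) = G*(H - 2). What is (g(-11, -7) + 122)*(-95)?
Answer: -20235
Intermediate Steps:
g(H, G) = G*(-2 + H)
(g(-11, -7) + 122)*(-95) = (-7*(-2 - 11) + 122)*(-95) = (-7*(-13) + 122)*(-95) = (91 + 122)*(-95) = 213*(-95) = -20235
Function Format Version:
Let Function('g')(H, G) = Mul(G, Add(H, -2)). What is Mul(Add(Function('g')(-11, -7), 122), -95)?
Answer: -20235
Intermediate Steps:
Function('g')(H, G) = Mul(G, Add(-2, H))
Mul(Add(Function('g')(-11, -7), 122), -95) = Mul(Add(Mul(-7, Add(-2, -11)), 122), -95) = Mul(Add(Mul(-7, -13), 122), -95) = Mul(Add(91, 122), -95) = Mul(213, -95) = -20235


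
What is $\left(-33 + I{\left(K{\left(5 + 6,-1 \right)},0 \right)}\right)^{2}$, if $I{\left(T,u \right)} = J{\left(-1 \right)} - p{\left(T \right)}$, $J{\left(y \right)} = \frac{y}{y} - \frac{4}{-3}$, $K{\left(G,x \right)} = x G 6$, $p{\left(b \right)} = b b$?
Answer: $\frac{173185600}{9} \approx 1.9243 \cdot 10^{7}$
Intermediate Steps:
$p{\left(b \right)} = b^{2}$
$K{\left(G,x \right)} = 6 G x$ ($K{\left(G,x \right)} = G x 6 = 6 G x$)
$J{\left(y \right)} = \frac{7}{3}$ ($J{\left(y \right)} = 1 - - \frac{4}{3} = 1 + \frac{4}{3} = \frac{7}{3}$)
$I{\left(T,u \right)} = \frac{7}{3} - T^{2}$
$\left(-33 + I{\left(K{\left(5 + 6,-1 \right)},0 \right)}\right)^{2} = \left(-33 + \left(\frac{7}{3} - \left(6 \left(5 + 6\right) \left(-1\right)\right)^{2}\right)\right)^{2} = \left(-33 + \left(\frac{7}{3} - \left(6 \cdot 11 \left(-1\right)\right)^{2}\right)\right)^{2} = \left(-33 + \left(\frac{7}{3} - \left(-66\right)^{2}\right)\right)^{2} = \left(-33 + \left(\frac{7}{3} - 4356\right)\right)^{2} = \left(-33 - \frac{13061}{3}\right)^{2} = \left(- \frac{13160}{3}\right)^{2} = \frac{173185600}{9}$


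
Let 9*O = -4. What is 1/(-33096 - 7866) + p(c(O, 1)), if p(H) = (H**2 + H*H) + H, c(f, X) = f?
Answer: -54643/1105974 ≈ -0.049407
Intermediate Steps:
O = -4/9 (O = (1/9)*(-4) = -4/9 ≈ -0.44444)
p(H) = H + 2*H**2 (p(H) = (H**2 + H**2) + H = 2*H**2 + H = H + 2*H**2)
1/(-33096 - 7866) + p(c(O, 1)) = 1/(-33096 - 7866) - 4*(1 + 2*(-4/9))/9 = 1/(-40962) - 4*(1 - 8/9)/9 = -1/40962 - 4/9*1/9 = -1/40962 - 4/81 = -54643/1105974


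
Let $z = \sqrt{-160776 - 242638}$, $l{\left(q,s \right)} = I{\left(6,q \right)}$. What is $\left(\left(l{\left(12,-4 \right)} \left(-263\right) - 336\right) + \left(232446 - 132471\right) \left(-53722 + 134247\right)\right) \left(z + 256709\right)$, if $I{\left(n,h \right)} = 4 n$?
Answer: $2066630728592943 + 88555282497 i \sqrt{3334} \approx 2.0666 \cdot 10^{15} + 5.1133 \cdot 10^{12} i$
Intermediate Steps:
$l{\left(q,s \right)} = 24$ ($l{\left(q,s \right)} = 4 \cdot 6 = 24$)
$z = 11 i \sqrt{3334}$ ($z = \sqrt{-403414} = 11 i \sqrt{3334} \approx 635.15 i$)
$\left(\left(l{\left(12,-4 \right)} \left(-263\right) - 336\right) + \left(232446 - 132471\right) \left(-53722 + 134247\right)\right) \left(z + 256709\right) = \left(\left(24 \left(-263\right) - 336\right) + \left(232446 - 132471\right) \left(-53722 + 134247\right)\right) \left(11 i \sqrt{3334} + 256709\right) = \left(\left(-6312 - 336\right) + 99975 \cdot 80525\right) \left(256709 + 11 i \sqrt{3334}\right) = \left(-6648 + 8050486875\right) \left(256709 + 11 i \sqrt{3334}\right) = 8050480227 \left(256709 + 11 i \sqrt{3334}\right) = 2066630728592943 + 88555282497 i \sqrt{3334}$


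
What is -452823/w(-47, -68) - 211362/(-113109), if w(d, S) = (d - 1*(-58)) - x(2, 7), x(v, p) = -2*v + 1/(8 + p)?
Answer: -36582285977/1206496 ≈ -30321.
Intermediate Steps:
x(v, p) = 1/(8 + p) - 2*v
w(d, S) = 929/15 + d (w(d, S) = (d - 1*(-58)) - (1 - 16*2 - 2*7*2)/(8 + 7) = (d + 58) - (1 - 32 - 28)/15 = (58 + d) - (-59)/15 = (58 + d) - 1*(-59/15) = (58 + d) + 59/15 = 929/15 + d)
-452823/w(-47, -68) - 211362/(-113109) = -452823/(929/15 - 47) - 211362/(-113109) = -452823/224/15 - 211362*(-1/113109) = -452823*15/224 + 70454/37703 = -970335/32 + 70454/37703 = -36582285977/1206496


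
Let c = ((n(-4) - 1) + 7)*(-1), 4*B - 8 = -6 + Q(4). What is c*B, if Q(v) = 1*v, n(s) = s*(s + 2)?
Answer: -21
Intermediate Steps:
n(s) = s*(2 + s)
Q(v) = v
B = 3/2 (B = 2 + (-6 + 4)/4 = 2 + (¼)*(-2) = 2 - ½ = 3/2 ≈ 1.5000)
c = -14 (c = ((-4*(2 - 4) - 1) + 7)*(-1) = ((-4*(-2) - 1) + 7)*(-1) = ((8 - 1) + 7)*(-1) = (7 + 7)*(-1) = 14*(-1) = -14)
c*B = -14*3/2 = -21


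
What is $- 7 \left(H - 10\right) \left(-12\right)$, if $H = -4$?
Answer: $-1176$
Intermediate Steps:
$- 7 \left(H - 10\right) \left(-12\right) = - 7 \left(-4 - 10\right) \left(-12\right) = \left(-7\right) \left(-14\right) \left(-12\right) = 98 \left(-12\right) = -1176$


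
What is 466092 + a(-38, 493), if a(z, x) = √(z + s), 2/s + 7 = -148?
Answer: 466092 + 2*I*√228315/155 ≈ 4.6609e+5 + 6.1655*I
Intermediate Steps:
s = -2/155 (s = 2/(-7 - 148) = 2/(-155) = 2*(-1/155) = -2/155 ≈ -0.012903)
a(z, x) = √(-2/155 + z) (a(z, x) = √(z - 2/155) = √(-2/155 + z))
466092 + a(-38, 493) = 466092 + √(-310 + 24025*(-38))/155 = 466092 + √(-310 - 912950)/155 = 466092 + √(-913260)/155 = 466092 + (2*I*√228315)/155 = 466092 + 2*I*√228315/155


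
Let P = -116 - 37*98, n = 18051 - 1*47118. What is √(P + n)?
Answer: I*√32809 ≈ 181.13*I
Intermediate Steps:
n = -29067 (n = 18051 - 47118 = -29067)
P = -3742 (P = -116 - 3626 = -3742)
√(P + n) = √(-3742 - 29067) = √(-32809) = I*√32809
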